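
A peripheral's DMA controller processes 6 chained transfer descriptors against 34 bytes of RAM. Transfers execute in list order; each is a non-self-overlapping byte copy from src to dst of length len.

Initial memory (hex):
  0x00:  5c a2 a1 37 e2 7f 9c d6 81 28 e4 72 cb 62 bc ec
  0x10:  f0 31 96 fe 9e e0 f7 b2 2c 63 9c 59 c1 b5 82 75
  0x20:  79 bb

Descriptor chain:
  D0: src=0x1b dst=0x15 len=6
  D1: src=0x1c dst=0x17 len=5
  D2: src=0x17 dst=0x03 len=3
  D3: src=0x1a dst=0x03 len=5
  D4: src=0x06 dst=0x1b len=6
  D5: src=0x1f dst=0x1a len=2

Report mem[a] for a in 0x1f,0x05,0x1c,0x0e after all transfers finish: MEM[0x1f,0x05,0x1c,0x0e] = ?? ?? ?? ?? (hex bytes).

MEM[0x1f,0x05,0x1c,0x0e] = e4 c1 82 bc

[0] 0x1b->0x15 len=6 : 59 c1 b5 82 75 79
[1] 0x1c->0x17 len=5 : c1 b5 82 75 79
[2] 0x17->0x03 len=3 : c1 b5 82
[3] 0x1a->0x03 len=5 : 75 79 c1 b5 82
[4] 0x06->0x1b len=6 : b5 82 81 28 e4 72
[5] 0x1f->0x1a len=2 : e4 72
query mem[0x1f]=0xe4, mem[0x05]=0xc1, mem[0x1c]=0x82, mem[0x0e]=0xbc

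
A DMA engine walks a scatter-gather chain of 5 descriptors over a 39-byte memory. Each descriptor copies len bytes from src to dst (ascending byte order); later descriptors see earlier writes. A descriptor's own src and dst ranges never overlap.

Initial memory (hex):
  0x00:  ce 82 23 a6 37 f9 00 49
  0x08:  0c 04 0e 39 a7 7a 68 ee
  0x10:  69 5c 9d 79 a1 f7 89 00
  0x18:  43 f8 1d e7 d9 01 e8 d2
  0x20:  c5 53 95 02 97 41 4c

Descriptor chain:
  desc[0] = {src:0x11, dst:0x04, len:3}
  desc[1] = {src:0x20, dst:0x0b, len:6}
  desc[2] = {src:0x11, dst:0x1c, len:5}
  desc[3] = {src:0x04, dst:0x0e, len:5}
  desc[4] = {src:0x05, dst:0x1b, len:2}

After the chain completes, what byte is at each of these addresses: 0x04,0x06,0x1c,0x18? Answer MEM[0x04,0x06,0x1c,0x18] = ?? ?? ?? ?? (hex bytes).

[0] 0x11->0x04 len=3 : 5c 9d 79
[1] 0x20->0x0b len=6 : c5 53 95 02 97 41
[2] 0x11->0x1c len=5 : 5c 9d 79 a1 f7
[3] 0x04->0x0e len=5 : 5c 9d 79 49 0c
[4] 0x05->0x1b len=2 : 9d 79
query mem[0x04]=0x5c, mem[0x06]=0x79, mem[0x1c]=0x79, mem[0x18]=0x43

MEM[0x04,0x06,0x1c,0x18] = 5c 79 79 43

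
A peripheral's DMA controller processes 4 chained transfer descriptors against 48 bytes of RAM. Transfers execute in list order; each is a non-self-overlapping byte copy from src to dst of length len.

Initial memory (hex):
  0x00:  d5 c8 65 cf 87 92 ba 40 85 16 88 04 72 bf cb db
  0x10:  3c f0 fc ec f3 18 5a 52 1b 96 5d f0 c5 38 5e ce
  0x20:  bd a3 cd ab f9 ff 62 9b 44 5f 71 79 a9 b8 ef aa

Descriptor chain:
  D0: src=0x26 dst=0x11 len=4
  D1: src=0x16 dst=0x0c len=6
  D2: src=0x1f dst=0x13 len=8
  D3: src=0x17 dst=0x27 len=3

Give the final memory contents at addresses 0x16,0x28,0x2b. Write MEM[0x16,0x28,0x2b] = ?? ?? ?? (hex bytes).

MEM[0x16,0x28,0x2b] = cd f9 79

#0 dst[0x11+4] := {0x62,0x9b,0x44,0x5f}
#1 dst[0x0c+6] := {0x5a,0x52,0x1b,0x96,0x5d,0xf0}
#2 dst[0x13+8] := {0xce,0xbd,0xa3,0xcd,0xab,0xf9,0xff,0x62}
#3 dst[0x27+3] := {0xab,0xf9,0xff}
query mem[0x16]=0xcd, mem[0x28]=0xf9, mem[0x2b]=0x79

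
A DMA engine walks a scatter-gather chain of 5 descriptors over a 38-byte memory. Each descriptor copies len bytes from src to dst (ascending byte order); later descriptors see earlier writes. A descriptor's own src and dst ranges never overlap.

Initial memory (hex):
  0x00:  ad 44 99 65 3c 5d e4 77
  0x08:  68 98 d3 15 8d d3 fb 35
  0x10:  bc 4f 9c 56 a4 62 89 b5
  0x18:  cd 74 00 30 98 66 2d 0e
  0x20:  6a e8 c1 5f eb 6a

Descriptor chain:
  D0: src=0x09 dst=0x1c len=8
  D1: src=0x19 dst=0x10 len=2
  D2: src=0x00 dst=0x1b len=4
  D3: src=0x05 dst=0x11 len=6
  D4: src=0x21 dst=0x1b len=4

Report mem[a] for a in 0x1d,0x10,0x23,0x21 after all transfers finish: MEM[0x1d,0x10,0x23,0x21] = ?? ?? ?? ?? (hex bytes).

  after D0: wrote 8B at 0x1c = 98d3158dd3fb35bc
  after D1: wrote 2B at 0x10 = 7400
  after D2: wrote 4B at 0x1b = ad449965
  after D3: wrote 6B at 0x11 = 5de4776898d3
  after D4: wrote 4B at 0x1b = fb35bceb
query mem[0x1d]=0xbc, mem[0x10]=0x74, mem[0x23]=0xbc, mem[0x21]=0xfb

MEM[0x1d,0x10,0x23,0x21] = bc 74 bc fb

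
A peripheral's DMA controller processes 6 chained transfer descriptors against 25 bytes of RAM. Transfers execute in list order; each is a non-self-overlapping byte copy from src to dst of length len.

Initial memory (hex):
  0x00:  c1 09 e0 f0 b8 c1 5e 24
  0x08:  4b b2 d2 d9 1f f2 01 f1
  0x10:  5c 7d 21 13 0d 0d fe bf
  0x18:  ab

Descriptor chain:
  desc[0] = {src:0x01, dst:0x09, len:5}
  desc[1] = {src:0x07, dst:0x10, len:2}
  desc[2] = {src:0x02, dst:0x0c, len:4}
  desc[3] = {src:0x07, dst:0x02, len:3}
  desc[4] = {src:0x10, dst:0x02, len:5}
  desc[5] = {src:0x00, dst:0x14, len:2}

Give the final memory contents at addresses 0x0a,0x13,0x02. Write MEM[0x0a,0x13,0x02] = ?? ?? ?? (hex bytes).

MEM[0x0a,0x13,0x02] = e0 13 24

  after D0: wrote 5B at 0x09 = 09e0f0b8c1
  after D1: wrote 2B at 0x10 = 244b
  after D2: wrote 4B at 0x0c = e0f0b8c1
  after D3: wrote 3B at 0x02 = 244b09
  after D4: wrote 5B at 0x02 = 244b21130d
  after D5: wrote 2B at 0x14 = c109
query mem[0x0a]=0xe0, mem[0x13]=0x13, mem[0x02]=0x24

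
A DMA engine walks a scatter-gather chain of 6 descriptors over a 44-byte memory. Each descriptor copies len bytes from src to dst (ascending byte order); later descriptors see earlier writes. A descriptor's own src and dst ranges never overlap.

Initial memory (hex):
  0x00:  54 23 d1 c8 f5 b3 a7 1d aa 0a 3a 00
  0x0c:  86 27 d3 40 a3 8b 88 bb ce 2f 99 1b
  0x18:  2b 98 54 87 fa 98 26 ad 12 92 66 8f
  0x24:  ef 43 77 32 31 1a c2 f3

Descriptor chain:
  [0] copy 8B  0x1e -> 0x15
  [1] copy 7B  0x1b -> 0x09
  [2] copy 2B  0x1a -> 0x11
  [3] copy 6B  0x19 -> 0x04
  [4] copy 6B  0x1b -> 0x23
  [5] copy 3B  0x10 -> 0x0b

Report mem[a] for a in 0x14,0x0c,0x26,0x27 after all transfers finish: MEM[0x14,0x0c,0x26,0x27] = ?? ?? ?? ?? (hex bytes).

#0 dst[0x15+8] := {0x26,0xad,0x12,0x92,0x66,0x8f,0xef,0x43}
#1 dst[0x09+7] := {0xef,0x43,0x98,0x26,0xad,0x12,0x92}
#2 dst[0x11+2] := {0x8f,0xef}
#3 dst[0x04+6] := {0x66,0x8f,0xef,0x43,0x98,0x26}
#4 dst[0x23+6] := {0xef,0x43,0x98,0x26,0xad,0x12}
#5 dst[0x0b+3] := {0xa3,0x8f,0xef}
query mem[0x14]=0xce, mem[0x0c]=0x8f, mem[0x26]=0x26, mem[0x27]=0xad

MEM[0x14,0x0c,0x26,0x27] = ce 8f 26 ad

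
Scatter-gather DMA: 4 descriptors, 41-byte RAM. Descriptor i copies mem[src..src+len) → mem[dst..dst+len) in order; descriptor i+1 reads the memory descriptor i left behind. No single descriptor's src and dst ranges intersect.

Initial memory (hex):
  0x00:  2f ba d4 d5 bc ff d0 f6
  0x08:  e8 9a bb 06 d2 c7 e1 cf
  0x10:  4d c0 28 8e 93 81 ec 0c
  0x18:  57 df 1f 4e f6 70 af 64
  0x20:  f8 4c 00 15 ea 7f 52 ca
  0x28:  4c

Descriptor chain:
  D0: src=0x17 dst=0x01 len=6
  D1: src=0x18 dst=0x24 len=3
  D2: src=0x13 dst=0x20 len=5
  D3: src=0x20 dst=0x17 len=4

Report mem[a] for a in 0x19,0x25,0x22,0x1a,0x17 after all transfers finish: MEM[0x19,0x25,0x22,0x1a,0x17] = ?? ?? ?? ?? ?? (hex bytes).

MEM[0x19,0x25,0x22,0x1a,0x17] = 81 df 81 ec 8e

#0 dst[0x01+6] := {0x0c,0x57,0xdf,0x1f,0x4e,0xf6}
#1 dst[0x24+3] := {0x57,0xdf,0x1f}
#2 dst[0x20+5] := {0x8e,0x93,0x81,0xec,0x0c}
#3 dst[0x17+4] := {0x8e,0x93,0x81,0xec}
query mem[0x19]=0x81, mem[0x25]=0xdf, mem[0x22]=0x81, mem[0x1a]=0xec, mem[0x17]=0x8e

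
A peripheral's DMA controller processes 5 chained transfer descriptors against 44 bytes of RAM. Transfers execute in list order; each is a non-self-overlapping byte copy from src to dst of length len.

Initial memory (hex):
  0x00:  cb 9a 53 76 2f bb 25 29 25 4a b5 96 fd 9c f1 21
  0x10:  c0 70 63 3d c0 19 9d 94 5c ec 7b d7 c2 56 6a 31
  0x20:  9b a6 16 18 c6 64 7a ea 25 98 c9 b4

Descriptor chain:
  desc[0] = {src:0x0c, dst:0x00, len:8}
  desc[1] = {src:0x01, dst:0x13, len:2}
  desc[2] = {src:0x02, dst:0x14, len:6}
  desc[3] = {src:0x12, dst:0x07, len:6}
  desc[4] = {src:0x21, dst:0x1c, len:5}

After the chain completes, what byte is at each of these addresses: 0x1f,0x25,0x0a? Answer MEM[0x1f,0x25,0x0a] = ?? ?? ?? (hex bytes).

MEM[0x1f,0x25,0x0a] = c6 64 21

D0: mem[0x00..0x07] <- [fd 9c f1 21 c0 70 63 3d]
D1: mem[0x13..0x14] <- [9c f1]
D2: mem[0x14..0x19] <- [f1 21 c0 70 63 3d]
D3: mem[0x07..0x0c] <- [63 9c f1 21 c0 70]
D4: mem[0x1c..0x20] <- [a6 16 18 c6 64]
query mem[0x1f]=0xc6, mem[0x25]=0x64, mem[0x0a]=0x21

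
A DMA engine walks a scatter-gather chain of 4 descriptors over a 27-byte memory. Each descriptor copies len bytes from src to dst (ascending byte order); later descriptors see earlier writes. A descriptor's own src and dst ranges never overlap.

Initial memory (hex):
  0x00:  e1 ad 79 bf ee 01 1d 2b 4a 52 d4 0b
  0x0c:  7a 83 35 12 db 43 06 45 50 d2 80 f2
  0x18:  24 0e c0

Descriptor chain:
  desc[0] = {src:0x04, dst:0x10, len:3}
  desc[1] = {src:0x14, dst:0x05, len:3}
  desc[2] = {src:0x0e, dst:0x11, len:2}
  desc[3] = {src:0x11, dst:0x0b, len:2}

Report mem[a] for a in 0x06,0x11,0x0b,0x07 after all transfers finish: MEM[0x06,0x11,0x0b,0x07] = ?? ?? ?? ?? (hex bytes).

D0: mem[0x10..0x12] <- [ee 01 1d]
D1: mem[0x05..0x07] <- [50 d2 80]
D2: mem[0x11..0x12] <- [35 12]
D3: mem[0x0b..0x0c] <- [35 12]
query mem[0x06]=0xd2, mem[0x11]=0x35, mem[0x0b]=0x35, mem[0x07]=0x80

MEM[0x06,0x11,0x0b,0x07] = d2 35 35 80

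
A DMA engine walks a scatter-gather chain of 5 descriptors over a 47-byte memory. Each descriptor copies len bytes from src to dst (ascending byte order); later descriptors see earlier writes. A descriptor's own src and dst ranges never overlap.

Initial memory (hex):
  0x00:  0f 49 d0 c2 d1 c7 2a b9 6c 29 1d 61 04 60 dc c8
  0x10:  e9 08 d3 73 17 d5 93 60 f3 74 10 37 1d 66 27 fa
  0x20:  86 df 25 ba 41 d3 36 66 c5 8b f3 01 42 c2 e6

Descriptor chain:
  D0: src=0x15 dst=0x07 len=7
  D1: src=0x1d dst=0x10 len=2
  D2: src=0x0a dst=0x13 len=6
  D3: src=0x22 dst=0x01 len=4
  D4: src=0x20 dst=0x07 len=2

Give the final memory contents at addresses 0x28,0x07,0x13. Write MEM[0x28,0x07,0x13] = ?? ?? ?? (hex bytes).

MEM[0x28,0x07,0x13] = c5 86 f3

[0] 0x15->0x07 len=7 : d5 93 60 f3 74 10 37
[1] 0x1d->0x10 len=2 : 66 27
[2] 0x0a->0x13 len=6 : f3 74 10 37 dc c8
[3] 0x22->0x01 len=4 : 25 ba 41 d3
[4] 0x20->0x07 len=2 : 86 df
query mem[0x28]=0xc5, mem[0x07]=0x86, mem[0x13]=0xf3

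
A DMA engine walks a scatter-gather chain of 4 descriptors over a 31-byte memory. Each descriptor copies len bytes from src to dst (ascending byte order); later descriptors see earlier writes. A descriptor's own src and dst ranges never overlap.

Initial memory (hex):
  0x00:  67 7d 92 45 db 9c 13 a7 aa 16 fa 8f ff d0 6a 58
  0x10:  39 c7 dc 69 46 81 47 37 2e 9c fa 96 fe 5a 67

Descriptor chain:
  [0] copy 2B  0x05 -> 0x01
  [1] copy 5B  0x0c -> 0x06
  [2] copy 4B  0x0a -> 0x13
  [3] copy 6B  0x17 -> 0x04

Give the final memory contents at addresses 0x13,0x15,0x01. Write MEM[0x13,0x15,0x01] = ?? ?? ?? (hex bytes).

[0] 0x05->0x01 len=2 : 9c 13
[1] 0x0c->0x06 len=5 : ff d0 6a 58 39
[2] 0x0a->0x13 len=4 : 39 8f ff d0
[3] 0x17->0x04 len=6 : 37 2e 9c fa 96 fe
query mem[0x13]=0x39, mem[0x15]=0xff, mem[0x01]=0x9c

MEM[0x13,0x15,0x01] = 39 ff 9c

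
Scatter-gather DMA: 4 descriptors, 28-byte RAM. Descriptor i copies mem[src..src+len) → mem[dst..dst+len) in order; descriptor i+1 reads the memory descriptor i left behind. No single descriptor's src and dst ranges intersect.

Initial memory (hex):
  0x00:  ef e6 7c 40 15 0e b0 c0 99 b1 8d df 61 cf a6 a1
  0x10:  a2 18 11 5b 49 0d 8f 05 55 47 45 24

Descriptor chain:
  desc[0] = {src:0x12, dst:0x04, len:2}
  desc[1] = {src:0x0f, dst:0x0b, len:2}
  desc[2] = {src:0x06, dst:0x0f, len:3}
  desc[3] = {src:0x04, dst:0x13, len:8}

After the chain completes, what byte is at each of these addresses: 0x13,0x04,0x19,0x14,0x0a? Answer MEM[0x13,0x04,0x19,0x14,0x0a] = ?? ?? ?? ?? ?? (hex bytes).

MEM[0x13,0x04,0x19,0x14,0x0a] = 11 11 8d 5b 8d

[0] 0x12->0x04 len=2 : 11 5b
[1] 0x0f->0x0b len=2 : a1 a2
[2] 0x06->0x0f len=3 : b0 c0 99
[3] 0x04->0x13 len=8 : 11 5b b0 c0 99 b1 8d a1
query mem[0x13]=0x11, mem[0x04]=0x11, mem[0x19]=0x8d, mem[0x14]=0x5b, mem[0x0a]=0x8d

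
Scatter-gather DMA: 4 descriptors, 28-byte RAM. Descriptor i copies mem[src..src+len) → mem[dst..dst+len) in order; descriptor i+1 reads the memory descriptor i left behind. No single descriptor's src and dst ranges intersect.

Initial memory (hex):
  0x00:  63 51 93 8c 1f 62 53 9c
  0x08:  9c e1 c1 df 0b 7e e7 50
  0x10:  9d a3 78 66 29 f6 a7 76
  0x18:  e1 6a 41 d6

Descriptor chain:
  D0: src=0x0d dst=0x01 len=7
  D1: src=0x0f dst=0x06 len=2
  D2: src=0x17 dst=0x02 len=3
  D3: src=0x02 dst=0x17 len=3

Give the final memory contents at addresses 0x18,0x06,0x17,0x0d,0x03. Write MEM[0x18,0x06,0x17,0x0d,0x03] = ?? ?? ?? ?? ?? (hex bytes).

MEM[0x18,0x06,0x17,0x0d,0x03] = e1 50 76 7e e1

D0: mem[0x01..0x07] <- [7e e7 50 9d a3 78 66]
D1: mem[0x06..0x07] <- [50 9d]
D2: mem[0x02..0x04] <- [76 e1 6a]
D3: mem[0x17..0x19] <- [76 e1 6a]
query mem[0x18]=0xe1, mem[0x06]=0x50, mem[0x17]=0x76, mem[0x0d]=0x7e, mem[0x03]=0xe1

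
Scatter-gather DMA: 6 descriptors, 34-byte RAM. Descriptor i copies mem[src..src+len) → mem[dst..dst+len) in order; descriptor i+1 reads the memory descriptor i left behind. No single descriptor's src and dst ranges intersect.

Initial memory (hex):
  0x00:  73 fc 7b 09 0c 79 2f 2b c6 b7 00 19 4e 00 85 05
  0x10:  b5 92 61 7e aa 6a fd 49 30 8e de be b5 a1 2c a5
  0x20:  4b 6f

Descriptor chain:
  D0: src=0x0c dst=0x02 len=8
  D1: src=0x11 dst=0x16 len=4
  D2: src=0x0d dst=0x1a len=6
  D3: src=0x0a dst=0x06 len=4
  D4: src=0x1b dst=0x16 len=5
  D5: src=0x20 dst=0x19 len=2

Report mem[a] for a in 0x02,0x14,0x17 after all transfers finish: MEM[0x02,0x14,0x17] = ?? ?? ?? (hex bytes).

[0] 0x0c->0x02 len=8 : 4e 00 85 05 b5 92 61 7e
[1] 0x11->0x16 len=4 : 92 61 7e aa
[2] 0x0d->0x1a len=6 : 00 85 05 b5 92 61
[3] 0x0a->0x06 len=4 : 00 19 4e 00
[4] 0x1b->0x16 len=5 : 85 05 b5 92 61
[5] 0x20->0x19 len=2 : 4b 6f
query mem[0x02]=0x4e, mem[0x14]=0xaa, mem[0x17]=0x05

MEM[0x02,0x14,0x17] = 4e aa 05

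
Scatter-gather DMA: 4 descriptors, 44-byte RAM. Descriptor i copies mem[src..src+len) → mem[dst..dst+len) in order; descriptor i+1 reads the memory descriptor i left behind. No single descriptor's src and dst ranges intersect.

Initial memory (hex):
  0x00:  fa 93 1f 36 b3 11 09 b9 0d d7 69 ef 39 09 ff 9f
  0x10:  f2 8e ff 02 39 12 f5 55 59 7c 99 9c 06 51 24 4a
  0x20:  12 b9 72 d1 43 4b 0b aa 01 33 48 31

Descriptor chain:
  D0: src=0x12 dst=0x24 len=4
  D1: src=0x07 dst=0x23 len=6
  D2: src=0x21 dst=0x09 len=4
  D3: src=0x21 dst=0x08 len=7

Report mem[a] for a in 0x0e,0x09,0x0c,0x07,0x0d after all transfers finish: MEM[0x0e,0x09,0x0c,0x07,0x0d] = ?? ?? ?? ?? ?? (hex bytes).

MEM[0x0e,0x09,0x0c,0x07,0x0d] = ef 72 d7 b9 69

#0 dst[0x24+4] := {0xff,0x02,0x39,0x12}
#1 dst[0x23+6] := {0xb9,0x0d,0xd7,0x69,0xef,0x39}
#2 dst[0x09+4] := {0xb9,0x72,0xb9,0x0d}
#3 dst[0x08+7] := {0xb9,0x72,0xb9,0x0d,0xd7,0x69,0xef}
query mem[0x0e]=0xef, mem[0x09]=0x72, mem[0x0c]=0xd7, mem[0x07]=0xb9, mem[0x0d]=0x69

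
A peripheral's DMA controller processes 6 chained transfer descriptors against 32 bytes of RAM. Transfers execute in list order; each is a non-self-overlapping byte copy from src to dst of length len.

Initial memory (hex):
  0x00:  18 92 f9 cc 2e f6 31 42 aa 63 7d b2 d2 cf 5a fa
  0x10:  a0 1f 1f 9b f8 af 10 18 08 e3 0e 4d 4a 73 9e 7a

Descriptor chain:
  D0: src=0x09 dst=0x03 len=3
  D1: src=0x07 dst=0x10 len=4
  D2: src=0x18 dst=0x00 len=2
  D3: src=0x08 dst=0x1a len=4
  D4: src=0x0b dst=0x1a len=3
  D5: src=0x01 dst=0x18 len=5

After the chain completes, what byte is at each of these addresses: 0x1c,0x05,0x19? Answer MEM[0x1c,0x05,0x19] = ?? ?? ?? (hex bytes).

#0 dst[0x03+3] := {0x63,0x7d,0xb2}
#1 dst[0x10+4] := {0x42,0xaa,0x63,0x7d}
#2 dst[0x00+2] := {0x08,0xe3}
#3 dst[0x1a+4] := {0xaa,0x63,0x7d,0xb2}
#4 dst[0x1a+3] := {0xb2,0xd2,0xcf}
#5 dst[0x18+5] := {0xe3,0xf9,0x63,0x7d,0xb2}
query mem[0x1c]=0xb2, mem[0x05]=0xb2, mem[0x19]=0xf9

MEM[0x1c,0x05,0x19] = b2 b2 f9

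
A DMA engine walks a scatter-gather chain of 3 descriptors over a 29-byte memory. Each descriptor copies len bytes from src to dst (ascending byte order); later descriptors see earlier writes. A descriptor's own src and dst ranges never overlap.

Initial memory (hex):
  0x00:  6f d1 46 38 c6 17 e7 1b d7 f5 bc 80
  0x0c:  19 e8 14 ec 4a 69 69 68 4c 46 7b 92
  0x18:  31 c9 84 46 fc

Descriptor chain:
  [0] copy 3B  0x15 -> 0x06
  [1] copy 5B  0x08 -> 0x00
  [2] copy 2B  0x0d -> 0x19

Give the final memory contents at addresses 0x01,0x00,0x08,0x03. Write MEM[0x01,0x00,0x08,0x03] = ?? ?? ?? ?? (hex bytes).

  after D0: wrote 3B at 0x06 = 467b92
  after D1: wrote 5B at 0x00 = 92f5bc8019
  after D2: wrote 2B at 0x19 = e814
query mem[0x01]=0xf5, mem[0x00]=0x92, mem[0x08]=0x92, mem[0x03]=0x80

MEM[0x01,0x00,0x08,0x03] = f5 92 92 80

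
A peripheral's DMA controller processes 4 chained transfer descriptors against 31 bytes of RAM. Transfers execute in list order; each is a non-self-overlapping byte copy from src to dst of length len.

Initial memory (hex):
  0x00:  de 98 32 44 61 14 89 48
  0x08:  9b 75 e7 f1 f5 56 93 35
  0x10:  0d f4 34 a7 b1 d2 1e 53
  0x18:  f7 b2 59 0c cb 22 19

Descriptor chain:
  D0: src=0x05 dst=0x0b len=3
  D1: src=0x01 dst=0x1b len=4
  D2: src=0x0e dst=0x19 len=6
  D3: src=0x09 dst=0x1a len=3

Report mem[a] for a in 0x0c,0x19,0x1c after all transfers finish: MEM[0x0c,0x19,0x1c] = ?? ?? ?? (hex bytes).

#0 dst[0x0b+3] := {0x14,0x89,0x48}
#1 dst[0x1b+4] := {0x98,0x32,0x44,0x61}
#2 dst[0x19+6] := {0x93,0x35,0x0d,0xf4,0x34,0xa7}
#3 dst[0x1a+3] := {0x75,0xe7,0x14}
query mem[0x0c]=0x89, mem[0x19]=0x93, mem[0x1c]=0x14

MEM[0x0c,0x19,0x1c] = 89 93 14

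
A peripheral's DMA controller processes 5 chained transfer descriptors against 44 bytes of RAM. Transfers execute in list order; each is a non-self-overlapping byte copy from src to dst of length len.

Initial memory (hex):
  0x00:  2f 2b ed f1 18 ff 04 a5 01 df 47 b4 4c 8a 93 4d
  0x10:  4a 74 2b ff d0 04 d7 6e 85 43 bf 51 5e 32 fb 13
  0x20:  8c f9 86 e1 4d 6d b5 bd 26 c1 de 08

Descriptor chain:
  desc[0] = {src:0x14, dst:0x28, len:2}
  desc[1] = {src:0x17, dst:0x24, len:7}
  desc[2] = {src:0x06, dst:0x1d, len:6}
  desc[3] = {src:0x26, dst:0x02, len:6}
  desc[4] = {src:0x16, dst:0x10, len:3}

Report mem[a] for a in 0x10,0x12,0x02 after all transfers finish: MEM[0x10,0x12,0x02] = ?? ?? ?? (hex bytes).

MEM[0x10,0x12,0x02] = d7 85 43

#0 dst[0x28+2] := {0xd0,0x04}
#1 dst[0x24+7] := {0x6e,0x85,0x43,0xbf,0x51,0x5e,0x32}
#2 dst[0x1d+6] := {0x04,0xa5,0x01,0xdf,0x47,0xb4}
#3 dst[0x02+6] := {0x43,0xbf,0x51,0x5e,0x32,0x08}
#4 dst[0x10+3] := {0xd7,0x6e,0x85}
query mem[0x10]=0xd7, mem[0x12]=0x85, mem[0x02]=0x43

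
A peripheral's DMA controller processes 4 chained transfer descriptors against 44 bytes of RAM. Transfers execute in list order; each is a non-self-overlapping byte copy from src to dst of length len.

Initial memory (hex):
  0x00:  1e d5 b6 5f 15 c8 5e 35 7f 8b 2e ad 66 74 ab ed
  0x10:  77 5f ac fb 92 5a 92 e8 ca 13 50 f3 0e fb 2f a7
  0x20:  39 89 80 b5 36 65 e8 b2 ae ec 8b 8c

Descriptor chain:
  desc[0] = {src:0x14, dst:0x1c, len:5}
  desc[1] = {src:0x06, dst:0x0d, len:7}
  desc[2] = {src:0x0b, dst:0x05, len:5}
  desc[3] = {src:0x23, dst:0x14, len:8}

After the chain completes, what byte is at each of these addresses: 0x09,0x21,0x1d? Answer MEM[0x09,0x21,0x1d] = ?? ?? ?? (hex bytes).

#0 dst[0x1c+5] := {0x92,0x5a,0x92,0xe8,0xca}
#1 dst[0x0d+7] := {0x5e,0x35,0x7f,0x8b,0x2e,0xad,0x66}
#2 dst[0x05+5] := {0xad,0x66,0x5e,0x35,0x7f}
#3 dst[0x14+8] := {0xb5,0x36,0x65,0xe8,0xb2,0xae,0xec,0x8b}
query mem[0x09]=0x7f, mem[0x21]=0x89, mem[0x1d]=0x5a

MEM[0x09,0x21,0x1d] = 7f 89 5a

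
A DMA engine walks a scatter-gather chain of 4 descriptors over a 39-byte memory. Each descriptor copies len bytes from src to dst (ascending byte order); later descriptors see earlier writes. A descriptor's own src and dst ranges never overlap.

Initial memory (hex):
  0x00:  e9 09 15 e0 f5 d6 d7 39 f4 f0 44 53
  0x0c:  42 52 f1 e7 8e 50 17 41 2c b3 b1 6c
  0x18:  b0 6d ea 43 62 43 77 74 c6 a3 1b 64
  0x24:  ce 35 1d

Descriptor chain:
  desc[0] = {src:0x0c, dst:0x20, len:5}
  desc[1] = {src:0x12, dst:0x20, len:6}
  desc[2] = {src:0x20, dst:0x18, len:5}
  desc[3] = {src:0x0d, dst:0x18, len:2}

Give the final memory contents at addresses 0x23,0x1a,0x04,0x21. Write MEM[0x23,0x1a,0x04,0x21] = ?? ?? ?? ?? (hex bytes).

MEM[0x23,0x1a,0x04,0x21] = b3 2c f5 41

  after D0: wrote 5B at 0x20 = 4252f1e78e
  after D1: wrote 6B at 0x20 = 17412cb3b16c
  after D2: wrote 5B at 0x18 = 17412cb3b1
  after D3: wrote 2B at 0x18 = 52f1
query mem[0x23]=0xb3, mem[0x1a]=0x2c, mem[0x04]=0xf5, mem[0x21]=0x41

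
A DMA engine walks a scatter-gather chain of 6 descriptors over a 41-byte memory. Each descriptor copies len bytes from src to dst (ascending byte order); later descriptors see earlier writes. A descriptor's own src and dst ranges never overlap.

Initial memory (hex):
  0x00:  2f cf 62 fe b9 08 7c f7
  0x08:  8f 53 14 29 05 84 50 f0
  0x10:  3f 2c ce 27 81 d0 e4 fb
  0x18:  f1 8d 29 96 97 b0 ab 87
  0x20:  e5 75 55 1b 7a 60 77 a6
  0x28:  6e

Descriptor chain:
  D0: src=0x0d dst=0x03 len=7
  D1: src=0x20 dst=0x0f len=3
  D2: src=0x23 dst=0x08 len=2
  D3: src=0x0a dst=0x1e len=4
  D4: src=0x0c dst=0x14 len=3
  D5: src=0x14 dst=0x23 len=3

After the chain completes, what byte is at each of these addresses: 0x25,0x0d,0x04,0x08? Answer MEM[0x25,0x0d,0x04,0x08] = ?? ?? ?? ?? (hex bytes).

MEM[0x25,0x0d,0x04,0x08] = 50 84 50 1b

D0: mem[0x03..0x09] <- [84 50 f0 3f 2c ce 27]
D1: mem[0x0f..0x11] <- [e5 75 55]
D2: mem[0x08..0x09] <- [1b 7a]
D3: mem[0x1e..0x21] <- [14 29 05 84]
D4: mem[0x14..0x16] <- [05 84 50]
D5: mem[0x23..0x25] <- [05 84 50]
query mem[0x25]=0x50, mem[0x0d]=0x84, mem[0x04]=0x50, mem[0x08]=0x1b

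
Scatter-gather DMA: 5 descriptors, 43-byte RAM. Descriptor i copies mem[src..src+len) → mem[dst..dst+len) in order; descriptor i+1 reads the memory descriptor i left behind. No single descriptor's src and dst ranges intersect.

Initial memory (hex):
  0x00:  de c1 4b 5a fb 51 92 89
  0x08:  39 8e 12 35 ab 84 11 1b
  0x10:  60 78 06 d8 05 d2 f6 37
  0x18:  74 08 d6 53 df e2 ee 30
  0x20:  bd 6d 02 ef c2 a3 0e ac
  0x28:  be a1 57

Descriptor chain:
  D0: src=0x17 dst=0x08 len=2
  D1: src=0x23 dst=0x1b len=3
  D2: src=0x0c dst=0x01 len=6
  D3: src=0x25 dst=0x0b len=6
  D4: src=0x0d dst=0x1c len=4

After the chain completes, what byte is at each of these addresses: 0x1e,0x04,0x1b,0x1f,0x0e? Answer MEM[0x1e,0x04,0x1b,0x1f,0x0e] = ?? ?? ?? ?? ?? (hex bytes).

[0] 0x17->0x08 len=2 : 37 74
[1] 0x23->0x1b len=3 : ef c2 a3
[2] 0x0c->0x01 len=6 : ab 84 11 1b 60 78
[3] 0x25->0x0b len=6 : a3 0e ac be a1 57
[4] 0x0d->0x1c len=4 : ac be a1 57
query mem[0x1e]=0xa1, mem[0x04]=0x1b, mem[0x1b]=0xef, mem[0x1f]=0x57, mem[0x0e]=0xbe

MEM[0x1e,0x04,0x1b,0x1f,0x0e] = a1 1b ef 57 be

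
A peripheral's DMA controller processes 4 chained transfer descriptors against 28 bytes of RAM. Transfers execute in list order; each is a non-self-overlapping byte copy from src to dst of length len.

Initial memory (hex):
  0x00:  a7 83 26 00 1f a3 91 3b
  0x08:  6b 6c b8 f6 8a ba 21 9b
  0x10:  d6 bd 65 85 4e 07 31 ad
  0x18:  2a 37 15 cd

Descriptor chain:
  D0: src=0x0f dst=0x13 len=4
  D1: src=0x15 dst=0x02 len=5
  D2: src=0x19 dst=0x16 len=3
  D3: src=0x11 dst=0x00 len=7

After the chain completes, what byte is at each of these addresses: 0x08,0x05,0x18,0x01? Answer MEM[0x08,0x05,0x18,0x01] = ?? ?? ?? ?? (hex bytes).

MEM[0x08,0x05,0x18,0x01] = 6b 37 cd 65

[0] 0x0f->0x13 len=4 : 9b d6 bd 65
[1] 0x15->0x02 len=5 : bd 65 ad 2a 37
[2] 0x19->0x16 len=3 : 37 15 cd
[3] 0x11->0x00 len=7 : bd 65 9b d6 bd 37 15
query mem[0x08]=0x6b, mem[0x05]=0x37, mem[0x18]=0xcd, mem[0x01]=0x65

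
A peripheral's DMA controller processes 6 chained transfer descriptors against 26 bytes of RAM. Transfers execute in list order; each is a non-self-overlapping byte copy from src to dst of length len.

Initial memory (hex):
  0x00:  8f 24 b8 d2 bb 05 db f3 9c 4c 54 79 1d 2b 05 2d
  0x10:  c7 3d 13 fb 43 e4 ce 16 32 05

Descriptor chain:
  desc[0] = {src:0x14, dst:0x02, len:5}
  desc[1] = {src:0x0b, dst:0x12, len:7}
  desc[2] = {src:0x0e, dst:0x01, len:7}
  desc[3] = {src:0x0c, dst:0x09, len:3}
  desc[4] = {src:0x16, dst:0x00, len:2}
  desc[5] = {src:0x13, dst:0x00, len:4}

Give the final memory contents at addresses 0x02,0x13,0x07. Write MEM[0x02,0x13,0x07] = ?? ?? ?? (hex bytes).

[0] 0x14->0x02 len=5 : 43 e4 ce 16 32
[1] 0x0b->0x12 len=7 : 79 1d 2b 05 2d c7 3d
[2] 0x0e->0x01 len=7 : 05 2d c7 3d 79 1d 2b
[3] 0x0c->0x09 len=3 : 1d 2b 05
[4] 0x16->0x00 len=2 : 2d c7
[5] 0x13->0x00 len=4 : 1d 2b 05 2d
query mem[0x02]=0x05, mem[0x13]=0x1d, mem[0x07]=0x2b

MEM[0x02,0x13,0x07] = 05 1d 2b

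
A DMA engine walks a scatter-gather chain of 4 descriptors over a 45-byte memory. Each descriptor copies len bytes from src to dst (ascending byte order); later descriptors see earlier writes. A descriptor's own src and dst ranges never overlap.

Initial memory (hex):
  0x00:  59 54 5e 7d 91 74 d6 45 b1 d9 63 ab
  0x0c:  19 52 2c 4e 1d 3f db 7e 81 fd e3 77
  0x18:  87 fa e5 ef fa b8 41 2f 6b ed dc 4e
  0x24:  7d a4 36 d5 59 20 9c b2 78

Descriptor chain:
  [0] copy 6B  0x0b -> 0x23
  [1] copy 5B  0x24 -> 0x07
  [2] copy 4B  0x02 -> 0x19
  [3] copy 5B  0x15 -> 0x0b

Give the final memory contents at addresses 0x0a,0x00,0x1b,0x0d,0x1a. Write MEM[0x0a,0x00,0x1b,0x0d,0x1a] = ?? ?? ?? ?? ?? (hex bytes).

MEM[0x0a,0x00,0x1b,0x0d,0x1a] = 4e 59 91 77 7d

#0 dst[0x23+6] := {0xab,0x19,0x52,0x2c,0x4e,0x1d}
#1 dst[0x07+5] := {0x19,0x52,0x2c,0x4e,0x1d}
#2 dst[0x19+4] := {0x5e,0x7d,0x91,0x74}
#3 dst[0x0b+5] := {0xfd,0xe3,0x77,0x87,0x5e}
query mem[0x0a]=0x4e, mem[0x00]=0x59, mem[0x1b]=0x91, mem[0x0d]=0x77, mem[0x1a]=0x7d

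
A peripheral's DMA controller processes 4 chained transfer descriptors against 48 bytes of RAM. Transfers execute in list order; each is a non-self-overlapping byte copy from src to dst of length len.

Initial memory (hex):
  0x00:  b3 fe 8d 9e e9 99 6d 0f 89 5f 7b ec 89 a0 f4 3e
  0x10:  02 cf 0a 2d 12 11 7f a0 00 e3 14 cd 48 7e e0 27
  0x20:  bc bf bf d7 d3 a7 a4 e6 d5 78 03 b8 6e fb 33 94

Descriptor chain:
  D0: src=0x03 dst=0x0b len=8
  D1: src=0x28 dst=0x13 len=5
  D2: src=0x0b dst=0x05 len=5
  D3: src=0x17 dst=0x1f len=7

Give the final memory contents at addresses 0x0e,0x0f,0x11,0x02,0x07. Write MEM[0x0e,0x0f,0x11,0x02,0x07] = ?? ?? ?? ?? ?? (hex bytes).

  after D0: wrote 8B at 0x0b = 9ee9996d0f895f7b
  after D1: wrote 5B at 0x13 = d57803b86e
  after D2: wrote 5B at 0x05 = 9ee9996d0f
  after D3: wrote 7B at 0x1f = 6e00e314cd487e
query mem[0x0e]=0x6d, mem[0x0f]=0x0f, mem[0x11]=0x5f, mem[0x02]=0x8d, mem[0x07]=0x99

MEM[0x0e,0x0f,0x11,0x02,0x07] = 6d 0f 5f 8d 99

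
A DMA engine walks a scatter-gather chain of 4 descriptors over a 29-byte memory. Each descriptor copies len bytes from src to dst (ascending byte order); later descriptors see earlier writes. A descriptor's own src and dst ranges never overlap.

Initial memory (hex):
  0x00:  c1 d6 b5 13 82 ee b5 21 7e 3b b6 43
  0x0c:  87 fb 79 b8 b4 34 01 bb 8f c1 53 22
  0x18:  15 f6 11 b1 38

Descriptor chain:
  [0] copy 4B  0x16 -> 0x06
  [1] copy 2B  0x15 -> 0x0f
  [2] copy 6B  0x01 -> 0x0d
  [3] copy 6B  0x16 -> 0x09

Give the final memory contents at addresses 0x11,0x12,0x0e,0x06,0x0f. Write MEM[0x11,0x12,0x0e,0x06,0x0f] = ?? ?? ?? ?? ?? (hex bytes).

D0: mem[0x06..0x09] <- [53 22 15 f6]
D1: mem[0x0f..0x10] <- [c1 53]
D2: mem[0x0d..0x12] <- [d6 b5 13 82 ee 53]
D3: mem[0x09..0x0e] <- [53 22 15 f6 11 b1]
query mem[0x11]=0xee, mem[0x12]=0x53, mem[0x0e]=0xb1, mem[0x06]=0x53, mem[0x0f]=0x13

MEM[0x11,0x12,0x0e,0x06,0x0f] = ee 53 b1 53 13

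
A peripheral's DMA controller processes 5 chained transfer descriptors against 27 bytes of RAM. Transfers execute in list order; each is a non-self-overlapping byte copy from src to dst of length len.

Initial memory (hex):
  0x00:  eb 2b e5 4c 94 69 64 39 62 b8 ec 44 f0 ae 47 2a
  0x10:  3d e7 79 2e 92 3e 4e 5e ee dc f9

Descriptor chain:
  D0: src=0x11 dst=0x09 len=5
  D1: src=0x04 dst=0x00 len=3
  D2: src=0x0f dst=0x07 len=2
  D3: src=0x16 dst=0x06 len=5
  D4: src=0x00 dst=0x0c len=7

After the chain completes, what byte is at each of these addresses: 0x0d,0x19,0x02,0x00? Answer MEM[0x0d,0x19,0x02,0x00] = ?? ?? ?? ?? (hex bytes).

[0] 0x11->0x09 len=5 : e7 79 2e 92 3e
[1] 0x04->0x00 len=3 : 94 69 64
[2] 0x0f->0x07 len=2 : 2a 3d
[3] 0x16->0x06 len=5 : 4e 5e ee dc f9
[4] 0x00->0x0c len=7 : 94 69 64 4c 94 69 4e
query mem[0x0d]=0x69, mem[0x19]=0xdc, mem[0x02]=0x64, mem[0x00]=0x94

MEM[0x0d,0x19,0x02,0x00] = 69 dc 64 94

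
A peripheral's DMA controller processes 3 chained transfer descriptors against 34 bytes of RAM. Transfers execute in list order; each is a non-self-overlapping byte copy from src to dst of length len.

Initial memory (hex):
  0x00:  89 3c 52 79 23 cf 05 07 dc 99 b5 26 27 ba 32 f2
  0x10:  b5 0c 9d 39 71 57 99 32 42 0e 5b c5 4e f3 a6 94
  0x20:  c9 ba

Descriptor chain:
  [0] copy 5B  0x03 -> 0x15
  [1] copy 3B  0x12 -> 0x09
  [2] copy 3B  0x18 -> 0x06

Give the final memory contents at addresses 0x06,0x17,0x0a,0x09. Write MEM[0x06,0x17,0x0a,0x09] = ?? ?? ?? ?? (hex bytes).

MEM[0x06,0x17,0x0a,0x09] = 05 cf 39 9d

D0: mem[0x15..0x19] <- [79 23 cf 05 07]
D1: mem[0x09..0x0b] <- [9d 39 71]
D2: mem[0x06..0x08] <- [05 07 5b]
query mem[0x06]=0x05, mem[0x17]=0xcf, mem[0x0a]=0x39, mem[0x09]=0x9d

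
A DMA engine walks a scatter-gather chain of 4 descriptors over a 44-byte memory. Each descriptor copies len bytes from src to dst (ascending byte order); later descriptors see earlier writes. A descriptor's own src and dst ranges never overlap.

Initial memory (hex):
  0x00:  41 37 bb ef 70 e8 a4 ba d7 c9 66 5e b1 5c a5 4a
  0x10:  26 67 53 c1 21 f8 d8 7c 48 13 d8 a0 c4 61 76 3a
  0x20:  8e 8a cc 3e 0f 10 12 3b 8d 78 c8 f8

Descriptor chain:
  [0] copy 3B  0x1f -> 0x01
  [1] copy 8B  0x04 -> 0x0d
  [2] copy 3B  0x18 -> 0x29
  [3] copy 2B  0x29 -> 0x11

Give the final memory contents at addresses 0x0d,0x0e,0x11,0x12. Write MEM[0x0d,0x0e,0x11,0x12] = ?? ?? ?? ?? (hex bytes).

MEM[0x0d,0x0e,0x11,0x12] = 70 e8 48 13

  after D0: wrote 3B at 0x01 = 3a8e8a
  after D1: wrote 8B at 0x0d = 70e8a4bad7c9665e
  after D2: wrote 3B at 0x29 = 4813d8
  after D3: wrote 2B at 0x11 = 4813
query mem[0x0d]=0x70, mem[0x0e]=0xe8, mem[0x11]=0x48, mem[0x12]=0x13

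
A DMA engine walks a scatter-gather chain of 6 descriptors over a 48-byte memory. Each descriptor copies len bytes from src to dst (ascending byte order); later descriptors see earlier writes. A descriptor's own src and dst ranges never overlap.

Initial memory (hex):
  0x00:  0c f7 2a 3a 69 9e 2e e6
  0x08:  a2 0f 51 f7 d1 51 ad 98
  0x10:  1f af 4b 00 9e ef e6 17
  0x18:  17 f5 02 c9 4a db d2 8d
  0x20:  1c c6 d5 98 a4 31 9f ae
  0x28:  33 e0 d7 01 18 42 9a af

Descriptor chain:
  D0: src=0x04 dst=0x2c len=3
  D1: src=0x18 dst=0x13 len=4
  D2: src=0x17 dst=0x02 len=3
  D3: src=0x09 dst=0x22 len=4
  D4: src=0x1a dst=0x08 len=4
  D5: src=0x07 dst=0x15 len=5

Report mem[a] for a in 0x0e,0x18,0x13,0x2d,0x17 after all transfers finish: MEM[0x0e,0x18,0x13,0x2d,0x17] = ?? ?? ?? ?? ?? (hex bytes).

[0] 0x04->0x2c len=3 : 69 9e 2e
[1] 0x18->0x13 len=4 : 17 f5 02 c9
[2] 0x17->0x02 len=3 : 17 17 f5
[3] 0x09->0x22 len=4 : 0f 51 f7 d1
[4] 0x1a->0x08 len=4 : 02 c9 4a db
[5] 0x07->0x15 len=5 : e6 02 c9 4a db
query mem[0x0e]=0xad, mem[0x18]=0x4a, mem[0x13]=0x17, mem[0x2d]=0x9e, mem[0x17]=0xc9

MEM[0x0e,0x18,0x13,0x2d,0x17] = ad 4a 17 9e c9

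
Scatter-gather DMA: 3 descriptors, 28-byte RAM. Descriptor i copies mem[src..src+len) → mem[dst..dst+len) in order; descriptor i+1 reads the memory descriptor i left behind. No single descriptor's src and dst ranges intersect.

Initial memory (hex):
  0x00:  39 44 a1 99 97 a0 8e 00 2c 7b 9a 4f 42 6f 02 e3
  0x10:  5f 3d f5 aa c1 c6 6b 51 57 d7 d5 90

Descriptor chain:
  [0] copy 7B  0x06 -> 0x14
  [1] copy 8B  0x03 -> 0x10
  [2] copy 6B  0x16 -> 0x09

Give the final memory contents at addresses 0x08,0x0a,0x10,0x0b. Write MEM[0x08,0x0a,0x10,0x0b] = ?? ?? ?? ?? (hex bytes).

  after D0: wrote 7B at 0x14 = 8e002c7b9a4f42
  after D1: wrote 8B at 0x10 = 9997a08e002c7b9a
  after D2: wrote 6B at 0x09 = 7b9a9a4f4290
query mem[0x08]=0x2c, mem[0x0a]=0x9a, mem[0x10]=0x99, mem[0x0b]=0x9a

MEM[0x08,0x0a,0x10,0x0b] = 2c 9a 99 9a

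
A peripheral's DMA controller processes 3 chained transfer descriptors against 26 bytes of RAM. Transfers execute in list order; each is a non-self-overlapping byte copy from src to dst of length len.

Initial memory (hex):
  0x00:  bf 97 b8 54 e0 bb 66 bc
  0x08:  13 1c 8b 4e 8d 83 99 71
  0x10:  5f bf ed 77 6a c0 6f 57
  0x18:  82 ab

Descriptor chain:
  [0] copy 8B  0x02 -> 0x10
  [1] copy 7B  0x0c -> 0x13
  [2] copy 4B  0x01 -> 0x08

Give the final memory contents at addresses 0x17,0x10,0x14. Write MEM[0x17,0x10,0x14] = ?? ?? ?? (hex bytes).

D0: mem[0x10..0x17] <- [b8 54 e0 bb 66 bc 13 1c]
D1: mem[0x13..0x19] <- [8d 83 99 71 b8 54 e0]
D2: mem[0x08..0x0b] <- [97 b8 54 e0]
query mem[0x17]=0xb8, mem[0x10]=0xb8, mem[0x14]=0x83

MEM[0x17,0x10,0x14] = b8 b8 83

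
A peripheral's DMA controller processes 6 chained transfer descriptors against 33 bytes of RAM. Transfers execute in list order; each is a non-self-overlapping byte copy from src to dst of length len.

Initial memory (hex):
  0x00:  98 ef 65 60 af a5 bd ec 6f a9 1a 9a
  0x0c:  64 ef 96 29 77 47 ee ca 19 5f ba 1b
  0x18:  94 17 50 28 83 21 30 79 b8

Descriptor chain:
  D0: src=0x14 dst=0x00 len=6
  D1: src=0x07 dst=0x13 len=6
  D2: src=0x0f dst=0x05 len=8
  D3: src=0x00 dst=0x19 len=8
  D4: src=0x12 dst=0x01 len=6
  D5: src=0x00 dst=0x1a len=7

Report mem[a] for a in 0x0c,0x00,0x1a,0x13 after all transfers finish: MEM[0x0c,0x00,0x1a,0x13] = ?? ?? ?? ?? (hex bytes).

[0] 0x14->0x00 len=6 : 19 5f ba 1b 94 17
[1] 0x07->0x13 len=6 : ec 6f a9 1a 9a 64
[2] 0x0f->0x05 len=8 : 29 77 47 ee ec 6f a9 1a
[3] 0x00->0x19 len=8 : 19 5f ba 1b 94 29 77 47
[4] 0x12->0x01 len=6 : ee ec 6f a9 1a 9a
[5] 0x00->0x1a len=7 : 19 ee ec 6f a9 1a 9a
query mem[0x0c]=0x1a, mem[0x00]=0x19, mem[0x1a]=0x19, mem[0x13]=0xec

MEM[0x0c,0x00,0x1a,0x13] = 1a 19 19 ec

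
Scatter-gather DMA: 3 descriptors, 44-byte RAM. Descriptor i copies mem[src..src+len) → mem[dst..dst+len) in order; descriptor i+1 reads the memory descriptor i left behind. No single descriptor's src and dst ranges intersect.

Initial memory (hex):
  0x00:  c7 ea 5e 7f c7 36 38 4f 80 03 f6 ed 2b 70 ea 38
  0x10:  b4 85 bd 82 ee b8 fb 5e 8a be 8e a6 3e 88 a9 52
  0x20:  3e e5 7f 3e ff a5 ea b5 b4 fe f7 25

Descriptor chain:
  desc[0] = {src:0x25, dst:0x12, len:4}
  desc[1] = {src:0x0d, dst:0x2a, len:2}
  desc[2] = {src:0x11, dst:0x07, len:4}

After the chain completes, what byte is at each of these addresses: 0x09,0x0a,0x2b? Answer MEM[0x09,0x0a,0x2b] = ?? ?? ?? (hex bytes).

  after D0: wrote 4B at 0x12 = a5eab5b4
  after D1: wrote 2B at 0x2a = 70ea
  after D2: wrote 4B at 0x07 = 85a5eab5
query mem[0x09]=0xea, mem[0x0a]=0xb5, mem[0x2b]=0xea

MEM[0x09,0x0a,0x2b] = ea b5 ea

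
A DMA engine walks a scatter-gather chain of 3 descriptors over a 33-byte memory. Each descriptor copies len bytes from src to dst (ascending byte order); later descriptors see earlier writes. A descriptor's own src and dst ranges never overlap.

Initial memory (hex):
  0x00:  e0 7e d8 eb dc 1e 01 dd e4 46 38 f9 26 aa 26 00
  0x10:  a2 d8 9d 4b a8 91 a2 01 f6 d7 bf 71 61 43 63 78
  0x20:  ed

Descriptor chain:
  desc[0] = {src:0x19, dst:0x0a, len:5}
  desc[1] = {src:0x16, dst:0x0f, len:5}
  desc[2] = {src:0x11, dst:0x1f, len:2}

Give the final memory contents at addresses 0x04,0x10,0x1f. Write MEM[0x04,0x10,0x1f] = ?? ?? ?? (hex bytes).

MEM[0x04,0x10,0x1f] = dc 01 f6

[0] 0x19->0x0a len=5 : d7 bf 71 61 43
[1] 0x16->0x0f len=5 : a2 01 f6 d7 bf
[2] 0x11->0x1f len=2 : f6 d7
query mem[0x04]=0xdc, mem[0x10]=0x01, mem[0x1f]=0xf6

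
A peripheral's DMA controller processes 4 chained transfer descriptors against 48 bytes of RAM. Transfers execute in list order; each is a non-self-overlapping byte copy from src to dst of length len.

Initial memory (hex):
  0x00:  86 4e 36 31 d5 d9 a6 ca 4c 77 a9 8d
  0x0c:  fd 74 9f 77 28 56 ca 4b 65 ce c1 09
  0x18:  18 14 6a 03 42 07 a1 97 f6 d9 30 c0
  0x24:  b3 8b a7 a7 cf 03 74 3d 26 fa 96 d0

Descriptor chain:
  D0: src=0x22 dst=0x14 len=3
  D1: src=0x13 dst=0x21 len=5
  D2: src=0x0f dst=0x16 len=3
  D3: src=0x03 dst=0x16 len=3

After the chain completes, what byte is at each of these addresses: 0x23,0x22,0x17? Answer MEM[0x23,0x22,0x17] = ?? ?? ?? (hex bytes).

D0: mem[0x14..0x16] <- [30 c0 b3]
D1: mem[0x21..0x25] <- [4b 30 c0 b3 09]
D2: mem[0x16..0x18] <- [77 28 56]
D3: mem[0x16..0x18] <- [31 d5 d9]
query mem[0x23]=0xc0, mem[0x22]=0x30, mem[0x17]=0xd5

MEM[0x23,0x22,0x17] = c0 30 d5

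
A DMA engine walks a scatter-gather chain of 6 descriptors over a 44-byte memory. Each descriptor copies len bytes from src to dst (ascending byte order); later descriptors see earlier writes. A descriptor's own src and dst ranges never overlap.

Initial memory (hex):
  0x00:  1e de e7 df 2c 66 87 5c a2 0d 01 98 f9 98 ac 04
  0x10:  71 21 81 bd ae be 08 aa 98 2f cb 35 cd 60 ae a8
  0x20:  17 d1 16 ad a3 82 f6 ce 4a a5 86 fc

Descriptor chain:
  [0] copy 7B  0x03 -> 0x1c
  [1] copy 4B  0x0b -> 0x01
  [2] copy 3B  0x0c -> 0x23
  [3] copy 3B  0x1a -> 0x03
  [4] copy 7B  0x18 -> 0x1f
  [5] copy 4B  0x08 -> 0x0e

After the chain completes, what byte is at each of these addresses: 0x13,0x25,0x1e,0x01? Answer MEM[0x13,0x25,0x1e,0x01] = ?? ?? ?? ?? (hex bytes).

MEM[0x13,0x25,0x1e,0x01] = bd 66 66 98

[0] 0x03->0x1c len=7 : df 2c 66 87 5c a2 0d
[1] 0x0b->0x01 len=4 : 98 f9 98 ac
[2] 0x0c->0x23 len=3 : f9 98 ac
[3] 0x1a->0x03 len=3 : cb 35 df
[4] 0x18->0x1f len=7 : 98 2f cb 35 df 2c 66
[5] 0x08->0x0e len=4 : a2 0d 01 98
query mem[0x13]=0xbd, mem[0x25]=0x66, mem[0x1e]=0x66, mem[0x01]=0x98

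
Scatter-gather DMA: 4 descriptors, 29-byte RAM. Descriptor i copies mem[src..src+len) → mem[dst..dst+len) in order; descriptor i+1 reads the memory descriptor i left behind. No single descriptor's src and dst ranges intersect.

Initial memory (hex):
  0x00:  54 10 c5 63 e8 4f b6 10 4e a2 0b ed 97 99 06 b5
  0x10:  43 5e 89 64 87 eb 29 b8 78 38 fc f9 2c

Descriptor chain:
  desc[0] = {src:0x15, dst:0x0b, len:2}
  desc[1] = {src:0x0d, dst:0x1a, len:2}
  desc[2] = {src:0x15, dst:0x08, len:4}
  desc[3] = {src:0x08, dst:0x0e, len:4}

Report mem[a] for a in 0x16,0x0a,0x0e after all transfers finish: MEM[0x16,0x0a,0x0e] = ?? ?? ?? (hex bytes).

#0 dst[0x0b+2] := {0xeb,0x29}
#1 dst[0x1a+2] := {0x99,0x06}
#2 dst[0x08+4] := {0xeb,0x29,0xb8,0x78}
#3 dst[0x0e+4] := {0xeb,0x29,0xb8,0x78}
query mem[0x16]=0x29, mem[0x0a]=0xb8, mem[0x0e]=0xeb

MEM[0x16,0x0a,0x0e] = 29 b8 eb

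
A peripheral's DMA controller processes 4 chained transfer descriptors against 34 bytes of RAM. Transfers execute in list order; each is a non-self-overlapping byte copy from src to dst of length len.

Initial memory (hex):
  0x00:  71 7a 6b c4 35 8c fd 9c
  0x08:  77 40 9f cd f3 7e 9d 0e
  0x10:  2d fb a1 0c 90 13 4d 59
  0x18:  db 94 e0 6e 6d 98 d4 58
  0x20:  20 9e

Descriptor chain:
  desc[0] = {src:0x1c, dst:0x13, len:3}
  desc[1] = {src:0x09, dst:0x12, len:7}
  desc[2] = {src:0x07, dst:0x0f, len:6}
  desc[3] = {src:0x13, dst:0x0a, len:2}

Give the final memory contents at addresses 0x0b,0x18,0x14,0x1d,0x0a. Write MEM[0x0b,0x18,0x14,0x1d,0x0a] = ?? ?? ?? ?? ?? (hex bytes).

MEM[0x0b,0x18,0x14,0x1d,0x0a] = f3 0e f3 98 cd

D0: mem[0x13..0x15] <- [6d 98 d4]
D1: mem[0x12..0x18] <- [40 9f cd f3 7e 9d 0e]
D2: mem[0x0f..0x14] <- [9c 77 40 9f cd f3]
D3: mem[0x0a..0x0b] <- [cd f3]
query mem[0x0b]=0xf3, mem[0x18]=0x0e, mem[0x14]=0xf3, mem[0x1d]=0x98, mem[0x0a]=0xcd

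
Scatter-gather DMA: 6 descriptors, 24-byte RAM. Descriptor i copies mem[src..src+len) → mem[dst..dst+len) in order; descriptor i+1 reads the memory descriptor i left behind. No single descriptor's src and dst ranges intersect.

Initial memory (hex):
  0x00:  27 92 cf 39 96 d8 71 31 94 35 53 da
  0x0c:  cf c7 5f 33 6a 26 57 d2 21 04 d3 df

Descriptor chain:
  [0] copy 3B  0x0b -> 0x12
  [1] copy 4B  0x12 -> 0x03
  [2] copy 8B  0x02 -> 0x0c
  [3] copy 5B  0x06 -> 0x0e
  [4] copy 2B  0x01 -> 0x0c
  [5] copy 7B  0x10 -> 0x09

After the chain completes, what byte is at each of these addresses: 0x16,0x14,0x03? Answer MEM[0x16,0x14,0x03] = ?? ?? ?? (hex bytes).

MEM[0x16,0x14,0x03] = d3 c7 da

[0] 0x0b->0x12 len=3 : da cf c7
[1] 0x12->0x03 len=4 : da cf c7 04
[2] 0x02->0x0c len=8 : cf da cf c7 04 31 94 35
[3] 0x06->0x0e len=5 : 04 31 94 35 53
[4] 0x01->0x0c len=2 : 92 cf
[5] 0x10->0x09 len=7 : 94 35 53 35 c7 04 d3
query mem[0x16]=0xd3, mem[0x14]=0xc7, mem[0x03]=0xda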